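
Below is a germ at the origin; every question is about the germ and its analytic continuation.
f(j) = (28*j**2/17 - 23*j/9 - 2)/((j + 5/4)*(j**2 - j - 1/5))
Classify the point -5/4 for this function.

The denominator factor j + 5/4 vanishes at -5/4 and appears to the power 1; the numerator there equals 1153/306, nonzero, and no other factor vanishes.
Hence a pole whose order is the multiplicity, 1.

The point is a pole of order 1.


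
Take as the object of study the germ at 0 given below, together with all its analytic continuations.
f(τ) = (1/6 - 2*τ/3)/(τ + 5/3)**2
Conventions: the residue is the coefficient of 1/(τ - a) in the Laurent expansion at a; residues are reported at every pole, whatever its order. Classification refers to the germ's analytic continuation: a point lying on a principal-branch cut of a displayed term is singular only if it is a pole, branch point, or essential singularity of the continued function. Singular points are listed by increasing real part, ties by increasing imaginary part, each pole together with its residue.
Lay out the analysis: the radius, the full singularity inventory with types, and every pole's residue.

Radius of convergence at 0: 5/3.
At -5/3: a pole of order 2; residue -2/3.

Denominator factor (τ + 5/3)^2: pole of order 2 at -5/3, modulus 5/3.
The radius of convergence is the smallest modulus among the singular points: 5/3.
At the order-2 pole -5/3 set g(τ) = (τ - (-5/3))^2*f(τ) = 1/6 - 2*τ/3.
Order-2 pole: residue = g'(a); g'(-5/3) = -2/3, so the residue is -2/3.


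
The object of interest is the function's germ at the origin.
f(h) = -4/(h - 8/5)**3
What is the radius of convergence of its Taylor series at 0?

Denominator factor (h - 8/5)^3: pole of order 3 at 8/5, modulus 8/5.
The radius of convergence is the smallest modulus among the singular points: 8/5.

The radius of convergence is 8/5.


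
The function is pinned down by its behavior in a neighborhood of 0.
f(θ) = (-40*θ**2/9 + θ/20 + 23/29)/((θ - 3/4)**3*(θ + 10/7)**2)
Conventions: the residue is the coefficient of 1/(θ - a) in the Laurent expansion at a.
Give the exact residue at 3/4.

At the order-3 pole 3/4 set g(θ) = (θ - (3/4))^3*f(θ) = (-40*θ**2/9 + θ/20 + 23/29)/(θ + 10/7)**2.
Order-3 pole: residue = g''(a)/2; g''(3/4) = 4375546336/18068822505, so the residue is 2187773168/18068822505.

The residue is 2187773168/18068822505.


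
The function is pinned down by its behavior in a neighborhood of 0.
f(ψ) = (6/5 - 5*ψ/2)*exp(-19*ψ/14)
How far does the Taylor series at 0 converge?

The radius of convergence is infinite.

The factor exp(-19*ψ/14) is entire and contributes no finite singular point.
The polynomial part has no poles.
No finite singular points: the Taylor series at 0 converges everywhere.


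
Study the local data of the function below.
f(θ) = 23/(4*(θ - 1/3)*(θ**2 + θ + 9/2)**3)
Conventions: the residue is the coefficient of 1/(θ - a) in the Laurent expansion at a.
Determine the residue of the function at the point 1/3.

The residue is 33534/704969.

At the order-1 pole 1/3 set g(θ) = (θ - (1/3))*f(θ) = 23/(4*(θ**2 + θ + 9/2)**3).
Simple pole: residue = g(a) at a = 1/3, which is 33534/704969.


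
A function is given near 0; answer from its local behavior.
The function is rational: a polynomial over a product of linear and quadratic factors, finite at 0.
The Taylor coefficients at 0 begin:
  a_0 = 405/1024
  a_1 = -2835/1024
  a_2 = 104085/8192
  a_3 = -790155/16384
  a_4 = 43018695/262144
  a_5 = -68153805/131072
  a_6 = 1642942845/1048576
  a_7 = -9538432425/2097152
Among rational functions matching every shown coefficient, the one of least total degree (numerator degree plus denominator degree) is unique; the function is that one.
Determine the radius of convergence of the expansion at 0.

No rational of total degree below 4 reproduces all 8 coefficients; solving the [0/4] Pade equations on them gives f(θ) = 5/(36*(θ + 4/9)**3*(θ + 4)), whose expansion matches every shown term.
Denominator factor (θ + 4/9)^3: pole of order 3 at -4/9, modulus 4/9.
Denominator factor (θ + 4): pole of order 1 at -4, modulus 4.
The radius of convergence is the smallest modulus among the singular points: 4/9.

The radius of convergence is 4/9.


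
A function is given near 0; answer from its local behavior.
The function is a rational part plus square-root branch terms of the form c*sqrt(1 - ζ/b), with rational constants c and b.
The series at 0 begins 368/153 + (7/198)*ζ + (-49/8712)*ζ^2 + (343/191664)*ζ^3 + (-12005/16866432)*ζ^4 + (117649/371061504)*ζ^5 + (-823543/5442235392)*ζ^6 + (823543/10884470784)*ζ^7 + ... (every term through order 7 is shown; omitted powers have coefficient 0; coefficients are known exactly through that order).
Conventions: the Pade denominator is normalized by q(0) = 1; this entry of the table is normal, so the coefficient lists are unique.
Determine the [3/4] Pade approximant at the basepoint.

The Pade approximant has numerator coefficients [368/153, 202461/87890, 1188103/1933580, 10118843/255232560]; denominator coefficients [1, 9751/10340, 22197/90992, 143717/10009120, -40817/880802560].

Taylor coefficients needed (read off): a_0 = 368/153, a_1 = 7/198, a_2 = -49/8712, a_3 = 343/191664, a_4 = -12005/16866432, a_5 = 117649/371061504, a_6 = -823543/5442235392, a_7 = 823543/10884470784.
Write the denominator as Q(ζ) = 1 + q1*ζ + q2*ζ^2 + q3*ζ^3 + q4*ζ^4. Requiring Q*f - P = O(ζ^8) with deg P <= 3 kills the coefficients of ζ^4..ζ^7 in Q*f:
  ζ^4: a_4 + q1*a_3 + q2*a_2 + q3*a_1 + q4*a_0 = 0, i.e. -12005/16866432 + (343/191664)*q1 + (-49/8712)*q2 + (7/198)*q3 + (368/153)*q4 = 0.
  ζ^5: a_5 + q1*a_4 + q2*a_3 + q3*a_2 + q4*a_1 = 0, i.e. 117649/371061504 + (-12005/16866432)*q1 + (343/191664)*q2 + (-49/8712)*q3 + (7/198)*q4 = 0.
  ζ^6: a_6 + q1*a_5 + q2*a_4 + q3*a_3 + q4*a_2 = 0, i.e. -823543/5442235392 + (117649/371061504)*q1 + (-12005/16866432)*q2 + (343/191664)*q3 + (-49/8712)*q4 = 0.
  ζ^7: a_7 + q1*a_6 + q2*a_5 + q3*a_4 + q4*a_3 = 0, i.e. 823543/10884470784 + (-823543/5442235392)*q1 + (117649/371061504)*q2 + (-12005/16866432)*q3 + (343/191664)*q4 = 0.
Solving this linear system: q1 = 9751/10340, q2 = 22197/90992, q3 = 143717/10009120, q4 = -40817/880802560.
The numerator is Q*f truncated at degree 3: P0 = a_0 = 368/153; P1 = a_1 + q1*a_0 = 202461/87890; P2 = a_2 + q1*a_1 + q2*a_0 = 1188103/1933580; P3 = a_3 + q1*a_2 + q2*a_1 + q3*a_0 = 10118843/255232560.


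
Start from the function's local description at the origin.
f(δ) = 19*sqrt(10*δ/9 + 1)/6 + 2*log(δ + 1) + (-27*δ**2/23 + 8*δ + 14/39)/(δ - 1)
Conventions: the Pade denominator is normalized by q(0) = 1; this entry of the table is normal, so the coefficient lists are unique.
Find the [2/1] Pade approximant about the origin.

The Pade approximant has numerator coefficients [73/26, -450698845/68062491, -302122615667/56355742548]; denominator coefficients [1, -16339727/22687497].

Taylor coefficients needed (expand at 0): a_0 = 73/26, a_1 = -3229/702, a_2 = -2520833/290628, a_3 = -16339727/2615652.
Write the denominator as Q(δ) = 1 + q1*δ. Requiring Q*f - P = O(δ^4) with deg P <= 2 kills the coefficients of δ^3..δ^3 in Q*f:
  δ^3: a_3 + q1*a_2 = 0, i.e. -16339727/2615652 + (-2520833/290628)*q1 = 0.
Solving this linear system: q1 = -16339727/22687497.
The numerator is Q*f truncated at degree 2: P0 = a_0 = 73/26; P1 = a_1 + q1*a_0 = -450698845/68062491; P2 = a_2 + q1*a_1 = -302122615667/56355742548.


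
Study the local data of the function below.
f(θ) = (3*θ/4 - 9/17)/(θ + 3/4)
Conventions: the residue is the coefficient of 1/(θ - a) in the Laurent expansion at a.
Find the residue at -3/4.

The residue is -297/272.

At the order-1 pole -3/4 set g(θ) = (θ - (-3/4))*f(θ) = 3*θ/4 - 9/17.
Simple pole: residue = g(a) at a = -3/4, which is -297/272.


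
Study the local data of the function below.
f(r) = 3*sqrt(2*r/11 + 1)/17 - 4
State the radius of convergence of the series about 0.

Branch term (3/17)*sqrt(1 - r/(-11/2)): its argument vanishes at r = -11/2, a square-root branch point, modulus 11/2.
The radius of convergence is the smallest modulus among the singular points: 11/2.

The radius of convergence is 11/2.


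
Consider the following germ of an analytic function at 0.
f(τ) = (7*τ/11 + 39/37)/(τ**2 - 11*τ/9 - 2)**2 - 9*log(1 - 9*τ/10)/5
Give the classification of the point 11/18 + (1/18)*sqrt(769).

The point is a pole of order 2.

The denominator factor τ**2 - 11*τ/9 - 2 vanishes at 11/18 + (1/18)*sqrt(769) and appears to the power 2; the numerator there equals 961/666 + (7/198)*sqrt(769), nonzero, and no other factor vanishes.
The branch terms are analytic at this point.
Hence a pole whose order is the multiplicity, 2.


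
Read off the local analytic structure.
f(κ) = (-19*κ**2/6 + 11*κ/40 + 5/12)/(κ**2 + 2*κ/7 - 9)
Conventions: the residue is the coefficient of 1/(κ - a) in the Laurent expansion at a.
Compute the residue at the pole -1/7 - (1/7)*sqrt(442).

The factor κ**2 + 2*κ/7 - 9 splits as (κ - a)(κ - a') with a = -1/7 - (1/7)*sqrt(442), a' = -1/7 + (1/7)*sqrt(442). At the order-1 pole a set g(κ) = (κ - a)*f(κ) = [-19*κ**2/6 + 11*κ/40 + 5/12] / (κ - a').
Simple pole: residue = g(a) at a = -1/7 - (1/7)*sqrt(442), which is 991/1680 + (166121/742560)*sqrt(442).

The residue is 991/1680 + (166121/742560)*sqrt(442).


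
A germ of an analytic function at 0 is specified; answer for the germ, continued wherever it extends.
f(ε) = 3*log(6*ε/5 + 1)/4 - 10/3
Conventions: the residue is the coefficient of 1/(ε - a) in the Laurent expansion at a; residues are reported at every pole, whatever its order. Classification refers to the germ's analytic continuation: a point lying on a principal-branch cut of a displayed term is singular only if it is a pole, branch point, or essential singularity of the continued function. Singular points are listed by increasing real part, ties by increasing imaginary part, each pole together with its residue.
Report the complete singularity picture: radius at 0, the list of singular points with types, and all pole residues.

Branch term (3/4)*log(1 - ε/(-5/6)): its argument vanishes at ε = -5/6, a logarithmic branch point, modulus 5/6.
The radius of convergence is the smallest modulus among the singular points: 5/6.

Radius of convergence at 0: 5/6.
At -5/6: a logarithmic branch point.


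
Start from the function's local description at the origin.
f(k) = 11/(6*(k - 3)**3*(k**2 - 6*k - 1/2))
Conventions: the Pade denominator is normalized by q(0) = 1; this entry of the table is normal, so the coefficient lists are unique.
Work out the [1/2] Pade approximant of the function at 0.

The Pade approximant has numerator coefficients [11/81, 1771/29889]; denominator coefficients [1, 4220/369, -3272/369].

Taylor coefficients needed (expand at 0): a_0 = 11/81, a_1 = -121/81, a_2 = 4444/243, a_3 = -486376/2187.
Write the denominator as Q(k) = 1 + q1*k + q2*k^2. Requiring Q*f - P = O(k^4) with deg P <= 1 kills the coefficients of k^2..k^3 in Q*f:
  k^2: a_2 + q1*a_1 + q2*a_0 = 0, i.e. 4444/243 + (-121/81)*q1 + (11/81)*q2 = 0.
  k^3: a_3 + q1*a_2 + q2*a_1 = 0, i.e. -486376/2187 + (4444/243)*q1 + (-121/81)*q2 = 0.
Solving this linear system: q1 = 4220/369, q2 = -3272/369.
The numerator is Q*f truncated at degree 1: P0 = a_0 = 11/81; P1 = a_1 + q1*a_0 = 1771/29889.


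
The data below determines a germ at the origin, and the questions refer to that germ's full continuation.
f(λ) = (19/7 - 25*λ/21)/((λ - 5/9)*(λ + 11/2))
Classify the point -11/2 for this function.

The denominator factor λ + 11/2 vanishes at -11/2 and appears to the power 1; the numerator there equals 389/42, nonzero, and no other factor vanishes.
Hence a pole whose order is the multiplicity, 1.

The point is a pole of order 1.


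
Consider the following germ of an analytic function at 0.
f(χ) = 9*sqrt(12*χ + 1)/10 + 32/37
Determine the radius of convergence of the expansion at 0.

The radius of convergence is 1/12.

Branch term (9/10)*sqrt(1 - χ/(-1/12)): its argument vanishes at χ = -1/12, a square-root branch point, modulus 1/12.
The radius of convergence is the smallest modulus among the singular points: 1/12.


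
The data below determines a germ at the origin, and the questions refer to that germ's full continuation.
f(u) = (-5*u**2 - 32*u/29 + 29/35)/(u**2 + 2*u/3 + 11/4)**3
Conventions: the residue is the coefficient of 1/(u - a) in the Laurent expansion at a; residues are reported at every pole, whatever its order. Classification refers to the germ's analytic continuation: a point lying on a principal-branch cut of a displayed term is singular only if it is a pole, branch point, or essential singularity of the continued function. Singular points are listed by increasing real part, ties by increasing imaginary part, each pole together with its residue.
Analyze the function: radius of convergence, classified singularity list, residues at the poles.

Radius of convergence at 0: (1/2)*sqrt(11).
At (-1/3) - ((1/6)*sqrt(95))*i: a pole of order 3; residue -((11120679/1740471250)*sqrt(95))*i.
At (-1/3) + ((1/6)*sqrt(95))*i: a pole of order 3; residue ((11120679/1740471250)*sqrt(95))*i.


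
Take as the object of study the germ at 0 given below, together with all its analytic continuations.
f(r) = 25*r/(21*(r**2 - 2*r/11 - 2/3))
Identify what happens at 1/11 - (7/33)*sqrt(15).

The denominator factor r**2 - 2*r/11 - 2/3 vanishes at 1/11 - (7/33)*sqrt(15) and appears to the power 1; the numerator there equals 25/231 - (25/99)*sqrt(15), nonzero, and no other factor vanishes.
Hence a pole whose order is the multiplicity, 1.

The point is a pole of order 1.


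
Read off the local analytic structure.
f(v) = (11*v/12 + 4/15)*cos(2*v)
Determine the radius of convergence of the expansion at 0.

The radius of convergence is infinite.

The factor cos(2*v) is entire and contributes no finite singular point.
The polynomial part has no poles.
No finite singular points: the Taylor series at 0 converges everywhere.


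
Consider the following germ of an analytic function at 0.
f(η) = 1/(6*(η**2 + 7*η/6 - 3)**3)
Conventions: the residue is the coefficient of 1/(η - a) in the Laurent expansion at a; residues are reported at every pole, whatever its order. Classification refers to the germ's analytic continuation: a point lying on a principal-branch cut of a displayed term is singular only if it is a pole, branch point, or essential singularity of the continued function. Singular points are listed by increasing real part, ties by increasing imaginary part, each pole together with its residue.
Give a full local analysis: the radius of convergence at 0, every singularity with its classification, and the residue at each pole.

Denominator factor (η**2 + 7*η/6 - 3)^3: discriminant 481/36, real irrational roots -7/12 + (1/12)*sqrt(481) and -7/12 - (1/12)*sqrt(481); poles of order 3, moduli -7/12 + (1/12)*sqrt(481) and 7/12 + (1/12)*sqrt(481).
The radius of convergence is the smallest modulus among the singular points: -7/12 + (1/12)*sqrt(481).
The factor η**2 + 7*η/6 - 3 splits as (η - a)(η - a') with a = -7/12 - (1/12)*sqrt(481), a' = -7/12 + (1/12)*sqrt(481). At the order-3 pole a set g(η) = (η - a)^3*f(η) = [1/6] / (η - a')^3.
Order-3 pole: residue = g''(a)/2; g''(-7/12 - (1/12)*sqrt(481)) = -(15552/111284641)*sqrt(481), so the residue is -(7776/111284641)*sqrt(481).
The factor η**2 + 7*η/6 - 3 splits as (η - a)(η - a') with a = -7/12 + (1/12)*sqrt(481), a' = -7/12 - (1/12)*sqrt(481). At the order-3 pole a set g(η) = (η - a)^3*f(η) = [1/6] / (η - a')^3.
Order-3 pole: residue = g''(a)/2; g''(-7/12 + (1/12)*sqrt(481)) = (15552/111284641)*sqrt(481), so the residue is (7776/111284641)*sqrt(481).
List the singular points by increasing real part (a conjugate pair: the negative imaginary part first).

Radius of convergence at 0: -7/12 + (1/12)*sqrt(481).
At -7/12 - (1/12)*sqrt(481): a pole of order 3; residue -(7776/111284641)*sqrt(481).
At -7/12 + (1/12)*sqrt(481): a pole of order 3; residue (7776/111284641)*sqrt(481).


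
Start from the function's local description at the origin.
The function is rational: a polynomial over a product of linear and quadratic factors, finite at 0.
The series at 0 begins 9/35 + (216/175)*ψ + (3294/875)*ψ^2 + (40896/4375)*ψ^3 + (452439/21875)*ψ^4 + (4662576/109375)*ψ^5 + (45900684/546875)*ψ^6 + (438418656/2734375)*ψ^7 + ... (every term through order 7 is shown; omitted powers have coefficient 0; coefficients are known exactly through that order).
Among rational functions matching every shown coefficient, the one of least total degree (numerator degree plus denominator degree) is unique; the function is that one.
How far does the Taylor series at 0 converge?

No rational of total degree below 4 reproduces all 8 coefficients; solving the [0/4] Pade equations on them gives f(ψ) = 1/(7*(ψ - 1)**3*(ψ - 5/9)), whose expansion matches every shown term.
Denominator factor (ψ - 5/9): pole of order 1 at 5/9, modulus 5/9.
Denominator factor (ψ - 1)^3: pole of order 3 at 1, modulus 1.
The radius of convergence is the smallest modulus among the singular points: 5/9.

The radius of convergence is 5/9.


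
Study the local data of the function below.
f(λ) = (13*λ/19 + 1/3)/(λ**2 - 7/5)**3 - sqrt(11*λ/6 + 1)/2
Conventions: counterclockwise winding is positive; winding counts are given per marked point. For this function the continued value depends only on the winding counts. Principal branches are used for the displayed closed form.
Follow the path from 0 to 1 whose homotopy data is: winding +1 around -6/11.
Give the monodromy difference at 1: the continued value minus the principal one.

Continued minus principal equals (1/6)*sqrt(102).

The rational part is single-valued and drops out of the difference; each branch term changes only by its own monodromy.
(-1/2)*sqrt(1 - λ/(-6/11)): winding +1 is odd, the square root flips sign, contributing -2*(-1/2)*sqrt(1 - (1)/(-6/11)) = -2*(-1/2)*sqrt(17/6) = (1/6)*sqrt(102).
Summing the contributions at λ = 1 gives (1/6)*sqrt(102).


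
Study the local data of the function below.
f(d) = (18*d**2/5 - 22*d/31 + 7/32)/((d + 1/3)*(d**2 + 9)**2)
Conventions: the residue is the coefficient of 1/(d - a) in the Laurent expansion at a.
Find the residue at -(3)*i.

The factor d**2 + 9 splits as (d - a)(d - a') with a = -(3)*i, a' = (3)*i. At the order-2 pole a set g(d) = (d - a)^2*f(d) = [(18*d**2/5 - 22*d/31 + 7/32)/(d + 1/3)] / (d - a')^2.
Order-2 pole: residue = g'(a); g'(-(3)*i) = (-343629/66702080) - (1009739/60031872)*i, so the residue is (-343629/66702080) - (1009739/60031872)*i.

The residue is (-343629/66702080) - (1009739/60031872)*i.


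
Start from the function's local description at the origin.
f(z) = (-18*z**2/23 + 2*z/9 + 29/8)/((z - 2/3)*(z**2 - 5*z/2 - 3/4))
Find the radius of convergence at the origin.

Denominator factor (z - 2/3): pole of order 1 at 2/3, modulus 2/3.
Denominator factor (z**2 - 5*z/2 - 3/4): discriminant 37/4, real irrational roots 5/4 + (1/4)*sqrt(37) and 5/4 - (1/4)*sqrt(37); poles of order 1, moduli 5/4 + (1/4)*sqrt(37) and -5/4 + (1/4)*sqrt(37).
The radius of convergence is the smallest modulus among the singular points: -5/4 + (1/4)*sqrt(37).

The radius of convergence is -5/4 + (1/4)*sqrt(37).


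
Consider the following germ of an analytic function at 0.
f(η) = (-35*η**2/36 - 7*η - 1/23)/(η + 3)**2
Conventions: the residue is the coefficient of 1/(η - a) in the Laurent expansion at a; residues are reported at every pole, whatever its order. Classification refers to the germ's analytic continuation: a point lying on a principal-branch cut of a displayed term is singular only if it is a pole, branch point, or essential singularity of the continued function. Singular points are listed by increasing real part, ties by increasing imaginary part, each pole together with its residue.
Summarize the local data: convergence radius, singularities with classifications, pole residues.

Radius of convergence at 0: 3.
At -3: a pole of order 2; residue -7/6.

Denominator factor (η + 3)^2: pole of order 2 at -3, modulus 3.
The radius of convergence is the smallest modulus among the singular points: 3.
At the order-2 pole -3 set g(η) = (η - (-3))^2*f(η) = -35*η**2/36 - 7*η - 1/23.
Order-2 pole: residue = g'(a); g'(-3) = -7/6, so the residue is -7/6.


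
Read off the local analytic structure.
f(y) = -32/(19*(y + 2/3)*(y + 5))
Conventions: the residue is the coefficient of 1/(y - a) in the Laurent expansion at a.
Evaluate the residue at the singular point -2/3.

The residue is -96/247.

At the order-1 pole -2/3 set g(y) = (y - (-2/3))*f(y) = -32/(19*(y + 5)).
Simple pole: residue = g(a) at a = -2/3, which is -96/247.


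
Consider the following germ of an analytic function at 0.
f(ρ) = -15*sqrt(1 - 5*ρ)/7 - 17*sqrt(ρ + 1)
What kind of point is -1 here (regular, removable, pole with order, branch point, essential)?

The term (-17)*sqrt(1 - ρ/(-1)) has argument 1 - -1/(-1) = 0 at -1: a square-root (algebraic, two-sheeted) branch point; the remaining terms are analytic or single-valued there.

The point is an algebraic (square-root) branch point.


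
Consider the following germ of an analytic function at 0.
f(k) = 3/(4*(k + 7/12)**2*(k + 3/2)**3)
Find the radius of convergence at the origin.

Denominator factor (k + 7/12)^2: pole of order 2 at -7/12, modulus 7/12.
Denominator factor (k + 3/2)^3: pole of order 3 at -3/2, modulus 3/2.
The radius of convergence is the smallest modulus among the singular points: 7/12.

The radius of convergence is 7/12.


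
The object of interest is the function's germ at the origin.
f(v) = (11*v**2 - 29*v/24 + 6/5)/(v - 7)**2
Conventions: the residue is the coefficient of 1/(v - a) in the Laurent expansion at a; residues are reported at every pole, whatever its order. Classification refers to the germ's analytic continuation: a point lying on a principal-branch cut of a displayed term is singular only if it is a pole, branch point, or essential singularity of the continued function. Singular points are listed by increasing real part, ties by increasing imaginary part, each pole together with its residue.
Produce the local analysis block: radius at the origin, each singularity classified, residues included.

Denominator factor (v - 7)^2: pole of order 2 at 7, modulus 7.
The radius of convergence is the smallest modulus among the singular points: 7.
At the order-2 pole 7 set g(v) = (v - (7))^2*f(v) = 11*v**2 - 29*v/24 + 6/5.
Order-2 pole: residue = g'(a); g'(7) = 3667/24, so the residue is 3667/24.

Radius of convergence at 0: 7.
At 7: a pole of order 2; residue 3667/24.


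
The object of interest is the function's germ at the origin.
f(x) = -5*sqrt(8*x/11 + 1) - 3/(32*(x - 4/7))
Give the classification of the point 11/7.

Denominator factors: x - 4/7 = 1 at x = 11/7 — none vanishes.
Branch term sqrt(1 - x/(-11/8)): argument at 11/7 is 15/7, nonzero, so 11/7 is not its branch point (a point on a principal cut is still regular for the continued germ).
So the germ continues analytically to 11/7.

The point is a regular point.


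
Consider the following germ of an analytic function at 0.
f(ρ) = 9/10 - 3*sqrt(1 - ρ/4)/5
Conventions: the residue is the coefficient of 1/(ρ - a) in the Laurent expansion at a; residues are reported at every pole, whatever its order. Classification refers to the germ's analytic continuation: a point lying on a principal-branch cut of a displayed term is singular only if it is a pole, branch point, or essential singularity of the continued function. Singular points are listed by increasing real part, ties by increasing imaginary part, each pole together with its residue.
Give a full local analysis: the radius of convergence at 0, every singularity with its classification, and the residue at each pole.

Branch term (-3/5)*sqrt(1 - ρ/(4)): its argument vanishes at ρ = 4, a square-root branch point, modulus 4.
The radius of convergence is the smallest modulus among the singular points: 4.

Radius of convergence at 0: 4.
At 4: an algebraic (square-root) branch point.


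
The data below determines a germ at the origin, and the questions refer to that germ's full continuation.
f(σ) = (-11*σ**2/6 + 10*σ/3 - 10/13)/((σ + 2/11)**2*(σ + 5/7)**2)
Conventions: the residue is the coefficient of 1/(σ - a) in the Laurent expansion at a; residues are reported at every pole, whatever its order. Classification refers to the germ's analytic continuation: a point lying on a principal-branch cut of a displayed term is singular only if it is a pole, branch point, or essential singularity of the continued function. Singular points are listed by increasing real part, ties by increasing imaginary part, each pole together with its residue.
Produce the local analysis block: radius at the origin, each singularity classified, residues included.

Denominator factor (σ + 2/11)^2: pole of order 2 at -2/11, modulus 2/11.
Denominator factor (σ + 5/7)^2: pole of order 2 at -5/7, modulus 5/7.
The radius of convergence is the smallest modulus among the singular points: 2/11.
At the order-2 pole -5/7 set g(σ) = (σ - (-5/7))^2*f(σ) = (-11*σ**2/6 + 10*σ/3 - 10/13)/(σ + 2/11)**2.
Order-2 pole: residue = g'(a); g'(-5/7) = -89053580/2687919, so the residue is -89053580/2687919.
At the order-2 pole -2/11 set g(σ) = (σ - (-2/11))^2*f(σ) = (-11*σ**2/6 + 10*σ/3 - 10/13)/(σ + 5/7)**2.
Order-2 pole: residue = g'(a); g'(-2/11) = 89053580/2687919, so the residue is 89053580/2687919.
List the singular points by increasing real part (a conjugate pair: the negative imaginary part first).

Radius of convergence at 0: 2/11.
At -5/7: a pole of order 2; residue -89053580/2687919.
At -2/11: a pole of order 2; residue 89053580/2687919.


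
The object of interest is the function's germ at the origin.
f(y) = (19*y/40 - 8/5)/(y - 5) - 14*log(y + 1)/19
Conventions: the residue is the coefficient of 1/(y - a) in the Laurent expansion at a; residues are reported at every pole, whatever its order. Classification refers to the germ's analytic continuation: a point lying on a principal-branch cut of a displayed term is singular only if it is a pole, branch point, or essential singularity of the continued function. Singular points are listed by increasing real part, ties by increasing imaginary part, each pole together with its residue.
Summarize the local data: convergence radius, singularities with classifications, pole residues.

Radius of convergence at 0: 1.
At -1: a logarithmic branch point.
At 5: a pole of order 1; residue 31/40.

Denominator factor (y - 5): pole of order 1 at 5, modulus 5.
Branch term (-14/19)*log(1 - y/(-1)): its argument vanishes at y = -1, a logarithmic branch point, modulus 1.
The radius of convergence is the smallest modulus among the singular points: 1.
The branch term is analytic at 5 and contributes nothing to the residue; only the rational part matters.
At the order-1 pole 5 set g(y) = (y - (5))*(rational part) = 19*y/40 - 8/5.
Simple pole: residue = g(a) at a = 5, which is 31/40.
List the singular points by increasing real part (a conjugate pair: the negative imaginary part first).


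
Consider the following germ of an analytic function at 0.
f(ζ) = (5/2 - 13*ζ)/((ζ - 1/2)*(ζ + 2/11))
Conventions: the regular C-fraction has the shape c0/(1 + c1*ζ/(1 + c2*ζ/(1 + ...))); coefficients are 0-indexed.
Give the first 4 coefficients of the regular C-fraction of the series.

The regular C-fraction coefficients are [-55/2, 87/10, -1712/435, -110/87].

Taylor coefficients (expand at 0): a_0 = -55/2, a_1 = 957/4, a_2 = -9119/8, a_3 = 105941/16.
c0 = a_0 = -55/2. Peel one level at a time: if S = 1 + c*ζ/S' with S'(0) = 1, then c is the ζ-coefficient of S and S' = c*ζ/(S - 1).
S_1 = c0/f = 1 + (87/10)*ζ + (856/25)*ζ^2 + ...; c1 = 87/10.
S_2 = c1*ζ/(S_1 - 1) = 1 + (-1712/435)*ζ + (-37664/7569)*ζ^2 + ...; c2 = -1712/435.
S_3 = c2*ζ/(S_2 - 1) = 1 + (-110/87)*ζ + ...; c3 = -110/87.


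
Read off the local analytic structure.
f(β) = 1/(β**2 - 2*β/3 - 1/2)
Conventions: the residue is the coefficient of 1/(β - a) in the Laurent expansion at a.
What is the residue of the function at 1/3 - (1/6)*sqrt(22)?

The residue is -(3/22)*sqrt(22).

The factor β**2 - 2*β/3 - 1/2 splits as (β - a)(β - a') with a = 1/3 - (1/6)*sqrt(22), a' = 1/3 + (1/6)*sqrt(22). At the order-1 pole a set g(β) = (β - a)*f(β) = [1] / (β - a').
Simple pole: residue = g(a) at a = 1/3 - (1/6)*sqrt(22), which is -(3/22)*sqrt(22).


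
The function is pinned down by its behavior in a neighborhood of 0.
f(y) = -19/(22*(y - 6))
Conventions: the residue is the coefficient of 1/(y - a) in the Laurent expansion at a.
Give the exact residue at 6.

The residue is -19/22.

At the order-1 pole 6 set g(y) = (y - (6))*f(y) = -19/22.
Simple pole: residue = g(a) at a = 6, which is -19/22.


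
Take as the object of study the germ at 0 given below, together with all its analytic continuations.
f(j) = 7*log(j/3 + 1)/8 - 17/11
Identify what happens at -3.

The point is a logarithmic branch point.

The term (7/8)*log(1 - j/(-3)) has argument 1 - -3/(-3) = 0 at -3: a logarithmic (infinitely-sheeted) branch point; the remaining terms are analytic or single-valued there.


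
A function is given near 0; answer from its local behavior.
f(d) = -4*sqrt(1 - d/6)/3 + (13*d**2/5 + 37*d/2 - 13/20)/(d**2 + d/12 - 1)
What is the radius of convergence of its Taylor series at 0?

Denominator factor (d**2 + d/12 - 1): discriminant 577/144, real irrational roots -1/24 + (1/24)*sqrt(577) and -1/24 - (1/24)*sqrt(577); poles of order 1, moduli -1/24 + (1/24)*sqrt(577) and 1/24 + (1/24)*sqrt(577).
Branch term (-4/3)*sqrt(1 - d/(6)): its argument vanishes at d = 6, a square-root branch point, modulus 6.
The radius of convergence is the smallest modulus among the singular points: -1/24 + (1/24)*sqrt(577).

The radius of convergence is -1/24 + (1/24)*sqrt(577).


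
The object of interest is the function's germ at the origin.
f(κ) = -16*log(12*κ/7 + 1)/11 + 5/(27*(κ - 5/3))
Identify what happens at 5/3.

The denominator factor κ - 5/3 vanishes at 5/3 and appears to the power 1; the numerator there equals 5/27, nonzero, and no other factor vanishes.
The branch terms are analytic at this point.
Hence a pole whose order is the multiplicity, 1.

The point is a pole of order 1.


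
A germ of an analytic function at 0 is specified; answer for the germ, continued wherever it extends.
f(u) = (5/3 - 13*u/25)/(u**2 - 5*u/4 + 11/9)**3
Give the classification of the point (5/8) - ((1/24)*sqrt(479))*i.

The point is a pole of order 3.

The denominator factor u**2 - 5*u/4 + 11/9 vanishes at (5/8) - ((1/24)*sqrt(479))*i and appears to the power 3; the numerator there equals (161/120) + ((13/600)*sqrt(479))*i, nonzero, and no other factor vanishes.
Hence a pole whose order is the multiplicity, 3.


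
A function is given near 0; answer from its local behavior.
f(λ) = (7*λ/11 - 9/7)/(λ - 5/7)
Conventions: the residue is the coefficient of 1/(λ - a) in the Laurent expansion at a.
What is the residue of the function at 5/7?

The residue is -64/77.

At the order-1 pole 5/7 set g(λ) = (λ - (5/7))*f(λ) = 7*λ/11 - 9/7.
Simple pole: residue = g(a) at a = 5/7, which is -64/77.


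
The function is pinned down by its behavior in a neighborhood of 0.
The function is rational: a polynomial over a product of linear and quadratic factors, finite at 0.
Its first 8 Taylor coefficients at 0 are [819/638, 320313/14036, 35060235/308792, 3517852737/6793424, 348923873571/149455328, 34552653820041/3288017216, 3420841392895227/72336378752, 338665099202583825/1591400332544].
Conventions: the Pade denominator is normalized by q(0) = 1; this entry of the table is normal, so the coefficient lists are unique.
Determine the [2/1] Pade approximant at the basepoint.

The Pade approximant has numerator coefficients [819/638, 1290836064/76083095, 719669664/76083095]; denominator coefficients [1, -23930971/5247110].

Taylor coefficients needed (read off): a_0 = 819/638, a_1 = 320313/14036, a_2 = 35060235/308792, a_3 = 3517852737/6793424.
Write the denominator as Q(w) = 1 + q1*w. Requiring Q*f - P = O(w^4) with deg P <= 2 kills the coefficients of w^3..w^3 in Q*f:
  w^3: a_3 + q1*a_2 = 0, i.e. 3517852737/6793424 + (35060235/308792)*q1 = 0.
Solving this linear system: q1 = -23930971/5247110.
The numerator is Q*f truncated at degree 2: P0 = a_0 = 819/638; P1 = a_1 + q1*a_0 = 1290836064/76083095; P2 = a_2 + q1*a_1 = 719669664/76083095.


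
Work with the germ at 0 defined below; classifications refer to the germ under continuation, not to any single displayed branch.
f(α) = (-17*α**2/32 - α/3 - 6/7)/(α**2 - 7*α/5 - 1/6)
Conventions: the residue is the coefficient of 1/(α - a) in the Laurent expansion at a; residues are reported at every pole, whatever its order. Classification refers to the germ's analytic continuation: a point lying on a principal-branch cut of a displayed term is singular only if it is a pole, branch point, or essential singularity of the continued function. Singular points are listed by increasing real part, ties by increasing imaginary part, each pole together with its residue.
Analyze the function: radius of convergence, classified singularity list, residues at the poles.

Denominator factor (α**2 - 7*α/5 - 1/6): discriminant 197/75, real irrational roots 7/10 + (1/30)*sqrt(591) and 7/10 - (1/30)*sqrt(591); poles of order 1, moduli 7/10 + (1/30)*sqrt(591) and -7/10 + (1/30)*sqrt(591).
The radius of convergence is the smallest modulus among the singular points: -7/10 + (1/30)*sqrt(591).
The factor α**2 - 7*α/5 - 1/6 splits as (α - a)(α - a') with a = 7/10 - (1/30)*sqrt(591), a' = 7/10 + (1/30)*sqrt(591). At the order-1 pole a set g(α) = (α - a)*f(α) = [-17*α**2/32 - α/3 - 6/7] / (α - a').
Simple pole: residue = g(a) at a = 7/10 - (1/30)*sqrt(591), which is -517/960 + (4759/110320)*sqrt(591).
The factor α**2 - 7*α/5 - 1/6 splits as (α - a)(α - a') with a = 7/10 + (1/30)*sqrt(591), a' = 7/10 - (1/30)*sqrt(591). At the order-1 pole a set g(α) = (α - a)*f(α) = [-17*α**2/32 - α/3 - 6/7] / (α - a').
Simple pole: residue = g(a) at a = 7/10 + (1/30)*sqrt(591), which is -517/960 - (4759/110320)*sqrt(591).
List the singular points by increasing real part (a conjugate pair: the negative imaginary part first).

Radius of convergence at 0: -7/10 + (1/30)*sqrt(591).
At 7/10 - (1/30)*sqrt(591): a pole of order 1; residue -517/960 + (4759/110320)*sqrt(591).
At 7/10 + (1/30)*sqrt(591): a pole of order 1; residue -517/960 - (4759/110320)*sqrt(591).


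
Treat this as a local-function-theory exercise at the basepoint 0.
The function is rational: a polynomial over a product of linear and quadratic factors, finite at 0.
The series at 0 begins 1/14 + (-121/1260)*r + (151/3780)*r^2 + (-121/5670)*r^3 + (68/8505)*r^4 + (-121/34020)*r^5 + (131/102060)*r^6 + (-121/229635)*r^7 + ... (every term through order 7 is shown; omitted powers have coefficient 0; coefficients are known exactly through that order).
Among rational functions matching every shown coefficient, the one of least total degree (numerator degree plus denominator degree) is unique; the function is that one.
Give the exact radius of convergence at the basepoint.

The radius of convergence is 3.

No rational of total degree below 4 reproduces all 8 coefficients; solving the [1/3] Pade equations on them gives f(r) = (39*r/20 - 27/14)/((r - 3)*(r + 3)**2), whose expansion matches every shown term.
Denominator factor (r - 3): pole of order 1 at 3, modulus 3.
Denominator factor (r + 3)^2: pole of order 2 at -3, modulus 3.
The radius of convergence is the smallest modulus among the singular points: 3.


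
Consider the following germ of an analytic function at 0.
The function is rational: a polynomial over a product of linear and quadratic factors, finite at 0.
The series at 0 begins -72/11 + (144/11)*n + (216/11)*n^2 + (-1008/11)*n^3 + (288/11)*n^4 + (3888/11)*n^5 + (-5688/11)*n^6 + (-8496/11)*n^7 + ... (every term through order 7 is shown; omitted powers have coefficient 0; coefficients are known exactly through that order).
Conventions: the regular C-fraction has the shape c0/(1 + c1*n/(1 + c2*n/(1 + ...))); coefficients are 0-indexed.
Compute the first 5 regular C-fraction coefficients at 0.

The regular C-fraction coefficients are [-72/11, 2, -7/2, 37/14, 54/259].

Taylor coefficients (read off): a_0 = -72/11, a_1 = 144/11, a_2 = 216/11, a_3 = -1008/11, a_4 = 288/11.
c0 = a_0 = -72/11. Peel one level at a time: if S = 1 + c*n/S' with S'(0) = 1, then c is the n-coefficient of S and S' = c*n/(S - 1).
S_1 = c0/f = 1 + (2)*n + (7)*n^2 + ...; c1 = 2.
S_2 = c1*n/(S_1 - 1) = 1 + (-7/2)*n + (37/4)*n^2 + ...; c2 = -7/2.
S_3 = c2*n/(S_2 - 1) = 1 + (37/14)*n + (-27/49)*n^2 + ...; c3 = 37/14.
S_4 = c3*n/(S_3 - 1) = 1 + (54/259)*n + ...; c4 = 54/259.


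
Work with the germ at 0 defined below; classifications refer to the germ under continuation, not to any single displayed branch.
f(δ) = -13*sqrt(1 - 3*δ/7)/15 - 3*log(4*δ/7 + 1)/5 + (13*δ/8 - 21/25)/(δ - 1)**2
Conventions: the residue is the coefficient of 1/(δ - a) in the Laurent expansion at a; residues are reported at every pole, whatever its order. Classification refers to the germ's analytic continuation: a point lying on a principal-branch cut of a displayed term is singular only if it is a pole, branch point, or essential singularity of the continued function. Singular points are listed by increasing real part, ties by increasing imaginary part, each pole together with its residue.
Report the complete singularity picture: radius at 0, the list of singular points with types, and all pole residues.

Denominator factor (δ - 1)^2: pole of order 2 at 1, modulus 1.
Branch term (-3/5)*log(1 - δ/(-7/4)): its argument vanishes at δ = -7/4, a logarithmic branch point, modulus 7/4.
Branch term (-13/15)*sqrt(1 - δ/(7/3)): its argument vanishes at δ = 7/3, a square-root branch point, modulus 7/3.
The radius of convergence is the smallest modulus among the singular points: 1.
The branch terms are analytic at 1 and contribute nothing to the residue; only the rational part matters.
At the order-2 pole 1 set g(δ) = (δ - (1))^2*(rational part) = 13*δ/8 - 21/25.
Order-2 pole: residue = g'(a); g'(1) = 13/8, so the residue is 13/8.
List the singular points by increasing real part (a conjugate pair: the negative imaginary part first).

Radius of convergence at 0: 1.
At -7/4: a logarithmic branch point.
At 1: a pole of order 2; residue 13/8.
At 7/3: an algebraic (square-root) branch point.


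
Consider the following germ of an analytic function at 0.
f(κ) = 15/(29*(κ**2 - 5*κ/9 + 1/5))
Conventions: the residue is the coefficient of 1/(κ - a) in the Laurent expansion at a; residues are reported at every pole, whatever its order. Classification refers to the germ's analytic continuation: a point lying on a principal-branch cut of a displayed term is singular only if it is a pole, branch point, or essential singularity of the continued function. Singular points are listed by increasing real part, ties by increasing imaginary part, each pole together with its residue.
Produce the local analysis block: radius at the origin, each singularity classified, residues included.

Denominator factor (κ**2 - 5*κ/9 + 1/5): discriminant -199/405, complex-conjugate roots (5/18) + ((1/90)*sqrt(995))*i and (5/18) - ((1/90)*sqrt(995))*i; poles of order 1, moduli (1/5)*sqrt(5) and (1/5)*sqrt(5).
The radius of convergence is the smallest modulus among the singular points: (1/5)*sqrt(5).
The factor κ**2 - 5*κ/9 + 1/5 splits as (κ - a)(κ - a') with a = (5/18) - ((1/90)*sqrt(995))*i, a' = (5/18) + ((1/90)*sqrt(995))*i. At the order-1 pole a set g(κ) = (κ - a)*f(κ) = [15/29] / (κ - a').
Simple pole: residue = g(a) at a = (5/18) - ((1/90)*sqrt(995))*i, which is ((135/5771)*sqrt(995))*i.
The factor κ**2 - 5*κ/9 + 1/5 splits as (κ - a)(κ - a') with a = (5/18) + ((1/90)*sqrt(995))*i, a' = (5/18) - ((1/90)*sqrt(995))*i. At the order-1 pole a set g(κ) = (κ - a)*f(κ) = [15/29] / (κ - a').
Simple pole: residue = g(a) at a = (5/18) + ((1/90)*sqrt(995))*i, which is -((135/5771)*sqrt(995))*i.
List the singular points by increasing real part (a conjugate pair: the negative imaginary part first).

Radius of convergence at 0: (1/5)*sqrt(5).
At (5/18) - ((1/90)*sqrt(995))*i: a pole of order 1; residue ((135/5771)*sqrt(995))*i.
At (5/18) + ((1/90)*sqrt(995))*i: a pole of order 1; residue -((135/5771)*sqrt(995))*i.
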